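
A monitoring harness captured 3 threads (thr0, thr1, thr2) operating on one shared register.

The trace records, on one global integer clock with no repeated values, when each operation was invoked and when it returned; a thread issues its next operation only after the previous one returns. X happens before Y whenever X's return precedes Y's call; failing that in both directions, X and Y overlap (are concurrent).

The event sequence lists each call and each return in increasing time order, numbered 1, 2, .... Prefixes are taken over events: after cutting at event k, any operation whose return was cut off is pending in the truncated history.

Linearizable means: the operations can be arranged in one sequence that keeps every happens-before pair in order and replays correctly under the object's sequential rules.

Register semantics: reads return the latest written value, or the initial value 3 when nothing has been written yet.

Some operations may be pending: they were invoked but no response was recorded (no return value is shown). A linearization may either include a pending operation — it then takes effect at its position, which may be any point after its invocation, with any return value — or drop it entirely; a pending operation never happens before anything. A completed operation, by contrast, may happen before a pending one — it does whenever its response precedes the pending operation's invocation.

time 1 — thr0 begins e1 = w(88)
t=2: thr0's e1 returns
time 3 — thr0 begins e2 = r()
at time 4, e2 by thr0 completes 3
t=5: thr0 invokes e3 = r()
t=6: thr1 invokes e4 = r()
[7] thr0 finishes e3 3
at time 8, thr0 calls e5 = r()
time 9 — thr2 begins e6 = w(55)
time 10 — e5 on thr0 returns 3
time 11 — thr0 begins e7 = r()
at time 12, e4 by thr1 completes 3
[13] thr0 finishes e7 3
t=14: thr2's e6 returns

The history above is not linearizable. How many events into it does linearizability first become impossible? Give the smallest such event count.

4

one valid order for events 1..3 is e1:
step 1: e1 w(88) — value 88
with event 4 included (e2 responding at time 4), all real-time-consistent orders fail
one such order, e1, e2, breaks at step 2 where e2 r() → 3 is illegal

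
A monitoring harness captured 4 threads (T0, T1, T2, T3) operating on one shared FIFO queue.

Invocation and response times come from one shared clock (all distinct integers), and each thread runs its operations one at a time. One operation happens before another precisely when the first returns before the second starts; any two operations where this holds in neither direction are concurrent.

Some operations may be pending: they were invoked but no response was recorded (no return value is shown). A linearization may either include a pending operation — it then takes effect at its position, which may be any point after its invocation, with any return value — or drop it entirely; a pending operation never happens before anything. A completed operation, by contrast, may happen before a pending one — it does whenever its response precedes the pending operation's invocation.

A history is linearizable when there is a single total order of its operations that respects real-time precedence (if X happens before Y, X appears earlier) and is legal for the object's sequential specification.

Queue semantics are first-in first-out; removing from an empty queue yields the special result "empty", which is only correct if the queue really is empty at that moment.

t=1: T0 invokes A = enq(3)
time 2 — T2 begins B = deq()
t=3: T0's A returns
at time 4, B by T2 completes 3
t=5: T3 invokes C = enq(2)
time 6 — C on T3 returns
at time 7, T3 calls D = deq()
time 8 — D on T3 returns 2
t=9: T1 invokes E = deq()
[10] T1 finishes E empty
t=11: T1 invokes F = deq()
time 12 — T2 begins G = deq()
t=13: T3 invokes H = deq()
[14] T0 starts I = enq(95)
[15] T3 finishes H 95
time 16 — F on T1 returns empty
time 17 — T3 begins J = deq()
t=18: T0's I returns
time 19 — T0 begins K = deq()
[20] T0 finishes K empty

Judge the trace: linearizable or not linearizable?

linearizable

a witness: A, B, C, D, E, F, G, I, H, J, K
after step 1 (A enq(3)): queue <3>
after step 2 (B deq() → 3): queue <>
after step 3 (C enq(2)): queue <2>
after step 4 (D deq() → 2): queue <>
after step 5 (E deq() → empty): queue <>
after step 6 (F deq() → empty): queue <>
after step 7 (G deq() (pending, included)): queue <>
after step 8 (I enq(95)): queue <95>
after step 9 (H deq() → 95): queue <>
after step 10 (J deq() (pending, included)): queue <>
after step 11 (K deq() → empty): queue <>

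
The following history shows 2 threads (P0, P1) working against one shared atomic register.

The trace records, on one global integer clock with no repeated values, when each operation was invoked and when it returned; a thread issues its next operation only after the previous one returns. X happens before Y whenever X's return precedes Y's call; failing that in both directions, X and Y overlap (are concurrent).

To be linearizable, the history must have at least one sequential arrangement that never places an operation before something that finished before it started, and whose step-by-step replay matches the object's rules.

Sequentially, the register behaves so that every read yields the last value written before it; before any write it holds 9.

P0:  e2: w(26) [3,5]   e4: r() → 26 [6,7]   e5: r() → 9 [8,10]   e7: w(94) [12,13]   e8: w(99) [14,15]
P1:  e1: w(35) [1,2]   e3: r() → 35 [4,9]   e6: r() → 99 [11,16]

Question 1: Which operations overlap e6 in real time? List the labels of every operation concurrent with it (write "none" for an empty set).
Answer: e7, e8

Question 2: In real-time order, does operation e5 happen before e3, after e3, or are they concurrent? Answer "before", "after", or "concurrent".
Answer: concurrent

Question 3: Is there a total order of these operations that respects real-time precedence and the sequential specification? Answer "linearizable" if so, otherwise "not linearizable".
not linearizable

the violation lands at event 10, e5's response at time 10: events 1..9 linearize, events 1..10 do not
4 orders of the 5 completed atomic register ops respect real time; none is legal
sample order e1, e2, e3, e4, e5 stalls at step 3 — e3 r() → 35 has no legal effect
sample order e1, e2, e4, e3, e5 stalls at step 4 — e3 r() → 35 has no legal effect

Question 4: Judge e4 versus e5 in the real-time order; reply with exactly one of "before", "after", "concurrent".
Answer: before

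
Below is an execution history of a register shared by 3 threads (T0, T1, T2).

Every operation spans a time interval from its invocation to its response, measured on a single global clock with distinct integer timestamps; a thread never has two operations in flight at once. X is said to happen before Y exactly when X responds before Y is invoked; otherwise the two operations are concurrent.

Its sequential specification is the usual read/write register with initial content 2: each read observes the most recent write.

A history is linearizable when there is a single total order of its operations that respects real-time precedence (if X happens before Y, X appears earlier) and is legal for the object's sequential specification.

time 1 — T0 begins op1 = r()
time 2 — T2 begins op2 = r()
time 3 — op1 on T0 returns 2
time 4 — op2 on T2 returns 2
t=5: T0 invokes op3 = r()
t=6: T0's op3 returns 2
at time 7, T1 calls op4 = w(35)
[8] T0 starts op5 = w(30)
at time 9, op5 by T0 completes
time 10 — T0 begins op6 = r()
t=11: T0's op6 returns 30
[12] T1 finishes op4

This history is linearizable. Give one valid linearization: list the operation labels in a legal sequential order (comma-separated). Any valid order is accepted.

step 1: op1 r() → 2 — value 2
step 2: op2 r() → 2 — value 2
step 3: op3 r() → 2 — value 2
step 4: op4 w(35) — value 35
step 5: op5 w(30) — value 30
step 6: op6 r() → 30 — value 30

op1, op2, op3, op4, op5, op6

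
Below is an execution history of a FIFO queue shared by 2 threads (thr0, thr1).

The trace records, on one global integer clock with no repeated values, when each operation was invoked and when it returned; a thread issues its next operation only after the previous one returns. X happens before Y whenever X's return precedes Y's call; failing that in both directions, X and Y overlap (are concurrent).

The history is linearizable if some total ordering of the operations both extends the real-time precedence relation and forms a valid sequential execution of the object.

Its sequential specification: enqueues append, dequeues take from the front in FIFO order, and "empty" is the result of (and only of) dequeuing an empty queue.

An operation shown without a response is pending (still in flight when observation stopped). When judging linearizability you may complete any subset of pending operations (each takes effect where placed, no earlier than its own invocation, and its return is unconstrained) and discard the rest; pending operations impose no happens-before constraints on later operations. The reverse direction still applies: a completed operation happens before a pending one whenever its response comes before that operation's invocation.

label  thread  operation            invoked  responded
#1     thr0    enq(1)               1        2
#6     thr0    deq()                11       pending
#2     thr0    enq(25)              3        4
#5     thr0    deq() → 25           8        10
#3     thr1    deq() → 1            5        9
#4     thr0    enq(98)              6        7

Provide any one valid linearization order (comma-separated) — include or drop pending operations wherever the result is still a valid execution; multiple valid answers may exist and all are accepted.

after step 1 (#1 enq(1)): queue <1>
after step 2 (#2 enq(25)): queue <1,25>
after step 3 (#3 deq() → 1): queue <25>
after step 4 (#4 enq(98)): queue <25,98>
after step 5 (#5 deq() → 25): queue <98>

#1, #2, #3, #4, #5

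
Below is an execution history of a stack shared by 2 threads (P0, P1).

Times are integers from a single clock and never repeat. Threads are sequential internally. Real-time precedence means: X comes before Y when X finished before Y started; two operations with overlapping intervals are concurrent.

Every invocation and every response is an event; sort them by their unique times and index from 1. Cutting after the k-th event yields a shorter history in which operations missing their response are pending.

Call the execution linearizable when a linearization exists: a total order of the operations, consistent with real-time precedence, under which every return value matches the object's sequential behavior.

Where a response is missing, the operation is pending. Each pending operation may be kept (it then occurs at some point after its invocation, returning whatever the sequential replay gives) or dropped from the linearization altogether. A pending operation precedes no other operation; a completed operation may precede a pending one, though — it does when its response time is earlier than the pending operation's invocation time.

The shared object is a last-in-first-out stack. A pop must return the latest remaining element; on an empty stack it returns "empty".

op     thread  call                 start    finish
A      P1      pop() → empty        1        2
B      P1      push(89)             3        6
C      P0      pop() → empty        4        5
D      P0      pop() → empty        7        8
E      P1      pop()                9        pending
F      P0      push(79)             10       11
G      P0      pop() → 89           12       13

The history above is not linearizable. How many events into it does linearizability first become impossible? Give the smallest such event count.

a valid linearization of events 1..7 exists, for instance A, C, B:
after step 1 (A pop() → empty): stack <>
after step 2 (C pop() → empty): stack <>
after step 3 (B push(89)): stack <89>
adding event 8 (D responds at 8) leaves no legal real-time order
take A, B, C, D: step 3 already fails, because C pop() → empty cannot occur there
take A, C, B, D: step 4 already fails, because D pop() → empty cannot occur there

8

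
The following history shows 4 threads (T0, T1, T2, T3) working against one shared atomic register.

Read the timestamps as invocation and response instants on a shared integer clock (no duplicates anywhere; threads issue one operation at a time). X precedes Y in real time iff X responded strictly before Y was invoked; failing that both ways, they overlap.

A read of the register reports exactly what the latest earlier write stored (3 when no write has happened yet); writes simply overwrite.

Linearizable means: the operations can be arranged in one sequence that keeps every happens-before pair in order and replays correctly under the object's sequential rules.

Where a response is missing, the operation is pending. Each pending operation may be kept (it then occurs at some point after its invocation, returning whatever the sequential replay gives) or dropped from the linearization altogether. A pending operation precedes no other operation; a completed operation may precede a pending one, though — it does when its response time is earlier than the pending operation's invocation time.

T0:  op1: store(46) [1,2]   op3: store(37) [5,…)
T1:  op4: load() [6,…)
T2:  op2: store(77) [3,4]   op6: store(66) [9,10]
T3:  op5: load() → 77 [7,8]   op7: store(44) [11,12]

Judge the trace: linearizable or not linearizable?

witness order: op1, op2, op4, op5, op3, op6, op7
step 1: op1 store(46) — value 46
step 2: op2 store(77) — value 77
step 3: op4 load() (pending, included) — value 77
step 4: op5 load() → 77 — value 77
step 5: op3 store(37) (pending, included) — value 37
step 6: op6 store(66) — value 66
step 7: op7 store(44) — value 44

linearizable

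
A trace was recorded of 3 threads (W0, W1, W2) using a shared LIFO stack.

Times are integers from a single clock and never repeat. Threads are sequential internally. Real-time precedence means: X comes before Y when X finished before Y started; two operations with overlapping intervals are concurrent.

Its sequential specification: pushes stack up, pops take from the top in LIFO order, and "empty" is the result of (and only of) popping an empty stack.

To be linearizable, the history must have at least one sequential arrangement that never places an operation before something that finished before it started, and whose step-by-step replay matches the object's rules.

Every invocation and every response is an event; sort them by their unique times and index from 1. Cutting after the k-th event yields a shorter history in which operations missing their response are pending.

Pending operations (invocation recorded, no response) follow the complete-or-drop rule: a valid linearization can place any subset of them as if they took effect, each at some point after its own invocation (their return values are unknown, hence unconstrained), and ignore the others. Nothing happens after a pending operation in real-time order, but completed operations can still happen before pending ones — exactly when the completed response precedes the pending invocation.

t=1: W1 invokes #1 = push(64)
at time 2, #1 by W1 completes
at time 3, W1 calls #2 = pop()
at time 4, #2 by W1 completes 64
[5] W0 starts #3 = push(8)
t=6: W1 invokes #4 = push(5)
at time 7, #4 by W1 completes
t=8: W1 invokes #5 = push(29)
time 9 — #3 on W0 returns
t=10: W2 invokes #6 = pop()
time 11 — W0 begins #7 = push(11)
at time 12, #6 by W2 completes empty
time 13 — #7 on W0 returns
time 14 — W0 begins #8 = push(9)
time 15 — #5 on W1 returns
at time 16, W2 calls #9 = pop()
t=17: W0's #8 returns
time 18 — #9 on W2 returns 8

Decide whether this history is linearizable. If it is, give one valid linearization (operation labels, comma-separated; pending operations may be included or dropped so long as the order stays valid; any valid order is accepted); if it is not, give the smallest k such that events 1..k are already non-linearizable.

through event 11 a valid linearization exists; event 12 (#6 responding at time 12) ends that
5 completed operations, 2 real-time-consistent orders — every LIFO stack replay fails
including or dropping the 2 pending operations (#5, #7) in any combination fails
e.g. #1, #2, #3, #4, #6 (pending dropped): illegal at step 5, since #6 pop() → empty cannot apply there
e.g. #1, #2, #4, #3, #6 (pending dropped): illegal at step 5, since #6 pop() → empty cannot apply there

not linearizable — minimal violating prefix: 12 events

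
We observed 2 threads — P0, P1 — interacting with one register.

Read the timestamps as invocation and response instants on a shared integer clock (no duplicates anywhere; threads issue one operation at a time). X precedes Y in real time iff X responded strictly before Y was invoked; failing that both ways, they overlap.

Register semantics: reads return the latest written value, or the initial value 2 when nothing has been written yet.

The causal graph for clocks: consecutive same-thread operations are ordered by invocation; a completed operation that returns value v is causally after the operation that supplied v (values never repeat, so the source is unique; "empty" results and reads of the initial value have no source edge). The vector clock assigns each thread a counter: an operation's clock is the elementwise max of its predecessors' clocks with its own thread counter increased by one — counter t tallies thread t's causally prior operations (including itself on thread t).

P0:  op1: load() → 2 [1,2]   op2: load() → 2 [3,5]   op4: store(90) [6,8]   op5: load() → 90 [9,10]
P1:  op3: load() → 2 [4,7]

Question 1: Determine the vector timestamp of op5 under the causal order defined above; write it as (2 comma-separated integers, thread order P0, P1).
Answer: (4, 0)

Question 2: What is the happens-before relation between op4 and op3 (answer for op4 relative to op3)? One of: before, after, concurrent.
Answer: concurrent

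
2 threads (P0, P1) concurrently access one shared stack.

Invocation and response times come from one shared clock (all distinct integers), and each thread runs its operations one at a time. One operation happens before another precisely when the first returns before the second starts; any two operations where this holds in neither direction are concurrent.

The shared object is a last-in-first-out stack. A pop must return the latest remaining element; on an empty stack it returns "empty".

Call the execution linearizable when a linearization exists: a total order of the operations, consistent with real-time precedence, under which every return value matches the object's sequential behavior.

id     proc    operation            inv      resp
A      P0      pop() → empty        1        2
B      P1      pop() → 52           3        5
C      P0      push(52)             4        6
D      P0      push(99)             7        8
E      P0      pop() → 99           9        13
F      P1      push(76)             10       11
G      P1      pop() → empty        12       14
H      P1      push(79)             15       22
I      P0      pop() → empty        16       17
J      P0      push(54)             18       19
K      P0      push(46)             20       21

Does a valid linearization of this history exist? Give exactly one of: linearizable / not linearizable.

through event 13 a valid linearization exists; event 14 (G responding at time 14) ends that
all 6 real-time-respecting orders fail — 7 completed stack operations, no legal replay
take A, B, C, D, E, F, G: step 2 already fails, because B pop() → 52 cannot occur there
take A, B, C, D, F, E, G: step 2 already fails, because B pop() → 52 cannot occur there

not linearizable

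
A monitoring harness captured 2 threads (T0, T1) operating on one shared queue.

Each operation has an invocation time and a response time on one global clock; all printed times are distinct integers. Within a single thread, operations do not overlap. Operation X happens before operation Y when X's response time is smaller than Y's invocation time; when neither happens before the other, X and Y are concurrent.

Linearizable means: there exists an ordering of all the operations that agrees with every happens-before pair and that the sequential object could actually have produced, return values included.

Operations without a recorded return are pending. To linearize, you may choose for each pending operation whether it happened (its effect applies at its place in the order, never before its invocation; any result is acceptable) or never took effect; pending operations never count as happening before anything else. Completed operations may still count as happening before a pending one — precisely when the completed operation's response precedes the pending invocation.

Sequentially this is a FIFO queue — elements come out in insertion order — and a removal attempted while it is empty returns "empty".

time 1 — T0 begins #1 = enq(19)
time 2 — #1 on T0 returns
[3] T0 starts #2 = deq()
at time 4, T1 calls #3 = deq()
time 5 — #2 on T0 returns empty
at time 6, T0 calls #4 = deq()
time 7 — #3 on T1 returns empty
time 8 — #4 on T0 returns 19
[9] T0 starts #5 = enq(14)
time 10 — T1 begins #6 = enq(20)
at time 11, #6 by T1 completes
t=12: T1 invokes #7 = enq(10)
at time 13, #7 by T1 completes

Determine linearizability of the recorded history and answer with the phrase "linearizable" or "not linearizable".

through event 6 a valid linearization exists; event 7 (#3 responding at time 7) ends that
3 completed operations, 2 real-time-consistent orders — every queue replay fails
including or dropping the 1 pending operation (#4) in any combination fails
e.g. #1, #2, #3 (pending dropped): illegal at step 2, since #2 deq() → empty cannot apply there
e.g. #1, #3, #2 (pending dropped): illegal at step 2, since #3 deq() → empty cannot apply there

not linearizable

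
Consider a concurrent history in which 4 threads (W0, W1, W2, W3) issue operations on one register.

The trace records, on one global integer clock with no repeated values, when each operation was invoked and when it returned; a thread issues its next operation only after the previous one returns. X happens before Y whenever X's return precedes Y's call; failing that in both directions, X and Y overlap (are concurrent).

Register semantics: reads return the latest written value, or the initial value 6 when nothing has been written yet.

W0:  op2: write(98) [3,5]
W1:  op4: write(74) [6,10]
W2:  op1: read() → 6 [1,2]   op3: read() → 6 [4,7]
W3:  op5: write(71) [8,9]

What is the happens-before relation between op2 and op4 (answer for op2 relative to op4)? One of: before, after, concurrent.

op2 spans [3,5], op4 spans [6,10]
resp(op2)=5 < inv(op4)=6

before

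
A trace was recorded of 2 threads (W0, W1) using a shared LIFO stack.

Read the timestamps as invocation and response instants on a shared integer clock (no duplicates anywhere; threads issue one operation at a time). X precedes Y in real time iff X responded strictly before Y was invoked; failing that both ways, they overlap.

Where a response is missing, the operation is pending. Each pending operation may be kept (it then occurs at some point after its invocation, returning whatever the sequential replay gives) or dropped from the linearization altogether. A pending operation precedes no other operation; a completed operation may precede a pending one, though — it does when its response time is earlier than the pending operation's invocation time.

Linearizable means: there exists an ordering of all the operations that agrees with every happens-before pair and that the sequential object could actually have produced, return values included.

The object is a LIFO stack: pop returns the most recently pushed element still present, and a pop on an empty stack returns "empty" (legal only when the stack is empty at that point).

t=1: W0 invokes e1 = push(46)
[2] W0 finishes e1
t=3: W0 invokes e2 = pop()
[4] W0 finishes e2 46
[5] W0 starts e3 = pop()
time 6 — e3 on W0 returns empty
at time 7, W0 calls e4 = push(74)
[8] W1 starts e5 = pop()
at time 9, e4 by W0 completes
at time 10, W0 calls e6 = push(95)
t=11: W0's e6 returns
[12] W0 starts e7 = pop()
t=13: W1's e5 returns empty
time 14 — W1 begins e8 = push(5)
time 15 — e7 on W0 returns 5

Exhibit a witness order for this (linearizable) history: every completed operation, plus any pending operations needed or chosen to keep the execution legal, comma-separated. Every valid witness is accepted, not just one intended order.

after step 1 (e1 push(46)): stack <46>
after step 2 (e2 pop() → 46): stack <>
after step 3 (e3 pop() → empty): stack <>
after step 4 (e5 pop() → empty): stack <>
after step 5 (e4 push(74)): stack <74>
after step 6 (e6 push(95)): stack <74,95>
after step 7 (e8 push(5) (pending, included)): stack <74,95,5>
after step 8 (e7 pop() → 5): stack <74,95>

e1, e2, e3, e5, e4, e6, e8, e7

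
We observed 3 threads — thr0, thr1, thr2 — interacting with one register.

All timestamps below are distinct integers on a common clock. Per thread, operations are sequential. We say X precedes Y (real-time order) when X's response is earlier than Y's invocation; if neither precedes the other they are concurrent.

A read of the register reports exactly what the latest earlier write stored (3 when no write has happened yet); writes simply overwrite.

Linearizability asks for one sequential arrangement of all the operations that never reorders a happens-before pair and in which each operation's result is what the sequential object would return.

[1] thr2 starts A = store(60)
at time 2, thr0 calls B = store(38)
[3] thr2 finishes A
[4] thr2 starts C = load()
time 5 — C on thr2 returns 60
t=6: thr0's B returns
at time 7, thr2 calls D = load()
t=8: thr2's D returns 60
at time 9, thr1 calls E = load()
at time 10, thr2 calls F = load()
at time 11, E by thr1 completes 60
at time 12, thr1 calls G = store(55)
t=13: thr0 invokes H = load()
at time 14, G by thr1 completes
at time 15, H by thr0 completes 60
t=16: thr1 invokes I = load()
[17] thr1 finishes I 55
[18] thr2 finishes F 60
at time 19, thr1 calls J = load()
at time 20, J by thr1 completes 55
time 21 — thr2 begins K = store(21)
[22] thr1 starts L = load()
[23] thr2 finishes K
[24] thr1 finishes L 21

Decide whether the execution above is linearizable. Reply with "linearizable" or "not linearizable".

a witness: B, A, C, D, E, F, H, G, I, J, K, L
after step 1 (B store(38)): value 38
after step 2 (A store(60)): value 60
after step 3 (C load() → 60): value 60
after step 4 (D load() → 60): value 60
after step 5 (E load() → 60): value 60
after step 6 (F load() → 60): value 60
after step 7 (H load() → 60): value 60
after step 8 (G store(55)): value 55
after step 9 (I load() → 55): value 55
after step 10 (J load() → 55): value 55
after step 11 (K store(21)): value 21
after step 12 (L load() → 21): value 21

linearizable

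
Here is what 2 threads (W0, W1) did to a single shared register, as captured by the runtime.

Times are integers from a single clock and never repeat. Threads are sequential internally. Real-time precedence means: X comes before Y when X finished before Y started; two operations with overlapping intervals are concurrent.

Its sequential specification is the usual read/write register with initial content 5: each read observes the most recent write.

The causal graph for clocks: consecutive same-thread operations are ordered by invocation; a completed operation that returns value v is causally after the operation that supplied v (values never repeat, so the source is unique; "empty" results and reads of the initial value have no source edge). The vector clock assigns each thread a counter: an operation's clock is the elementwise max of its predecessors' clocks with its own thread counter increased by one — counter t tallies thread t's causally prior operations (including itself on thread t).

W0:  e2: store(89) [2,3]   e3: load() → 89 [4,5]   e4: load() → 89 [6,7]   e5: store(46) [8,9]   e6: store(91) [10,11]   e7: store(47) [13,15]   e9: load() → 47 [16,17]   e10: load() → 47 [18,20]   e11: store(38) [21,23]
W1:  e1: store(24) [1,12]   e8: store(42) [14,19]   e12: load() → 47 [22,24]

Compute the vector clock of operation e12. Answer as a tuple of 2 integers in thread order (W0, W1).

(6, 3)

no predecessors for e1 (invoked 1): W1 increments from zero → (0, 1)
no predecessors for e2 (invoked 2): W0 increments from zero → (1, 0)
e8, invoked 14, takes VC(e1)=(0, 1) under max, adds 1 for W1 → (0, 2)
e3, invoked 4, takes VC(e2)=(1, 0) under max, adds 1 for W0 → (2, 0)
e4, invoked 6, takes VC(e2)=(1, 0), VC(e3)=(2, 0) under max, adds 1 for W0 → (3, 0)
e5, invoked 8, takes VC(e4)=(3, 0) under max, adds 1 for W0 → (4, 0)
e6, invoked 10, takes VC(e5)=(4, 0) under max, adds 1 for W0 → (5, 0)
e7, invoked 13, takes VC(e6)=(5, 0) under max, adds 1 for W0 → (6, 0)
e9, invoked 16, takes VC(e7)=(6, 0) under max, adds 1 for W0 → (7, 0)
e10, invoked 18, takes VC(e7)=(6, 0), VC(e9)=(7, 0) under max, adds 1 for W0 → (8, 0)
e12, invoked 22, takes VC(e7)=(6, 0), VC(e8)=(0, 2) under max, adds 1 for W1 → (6, 3)
e11, invoked 21, takes VC(e10)=(8, 0) under max, adds 1 for W0 → (9, 0)
target: VC(e12) = (6, 3)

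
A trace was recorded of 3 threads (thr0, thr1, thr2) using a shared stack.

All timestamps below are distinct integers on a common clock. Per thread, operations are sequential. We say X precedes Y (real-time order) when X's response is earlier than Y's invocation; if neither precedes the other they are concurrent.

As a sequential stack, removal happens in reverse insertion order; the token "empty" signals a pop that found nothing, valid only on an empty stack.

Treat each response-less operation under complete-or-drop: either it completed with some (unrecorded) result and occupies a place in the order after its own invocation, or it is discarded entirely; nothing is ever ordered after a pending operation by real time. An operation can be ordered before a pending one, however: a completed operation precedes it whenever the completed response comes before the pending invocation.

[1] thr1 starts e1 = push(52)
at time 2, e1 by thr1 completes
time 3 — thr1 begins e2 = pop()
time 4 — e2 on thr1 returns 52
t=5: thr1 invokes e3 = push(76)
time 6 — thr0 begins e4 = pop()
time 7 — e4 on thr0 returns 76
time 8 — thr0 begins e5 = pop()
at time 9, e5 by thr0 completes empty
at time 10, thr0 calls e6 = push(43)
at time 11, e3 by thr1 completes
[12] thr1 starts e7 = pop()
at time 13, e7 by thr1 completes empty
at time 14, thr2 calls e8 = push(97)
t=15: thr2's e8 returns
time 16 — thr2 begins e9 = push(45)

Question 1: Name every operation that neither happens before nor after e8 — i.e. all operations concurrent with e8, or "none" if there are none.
overlap test against e8 [14,15]: concurrent iff the interval meets 14..15
e1 [1,2]: before
e2 [3,4]: before
e3 [5,11]: before
e4 [6,7]: before
e5 [8,9]: before
e6 [10,…): concurrent
e7 [12,13]: before
e9 [16,…): after

e6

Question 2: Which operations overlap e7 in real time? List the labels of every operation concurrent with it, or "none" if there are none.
e7 spans [12,13]; an op avoiding the whole window 12..13 is ordered, any other is concurrent
e1 [1,2]: before
e2 [3,4]: before
e3 [5,11]: before
e4 [6,7]: before
e5 [8,9]: before
e6 [10,…): concurrent
e8 [14,15]: after
e9 [16,…): after

e6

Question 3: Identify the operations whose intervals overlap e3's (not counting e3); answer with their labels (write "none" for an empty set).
e3 spans [5,11]: anything still running between times 5 and 11 counts as concurrent
e1 [1,2]: before
e2 [3,4]: before
e4 [6,7]: concurrent
e5 [8,9]: concurrent
e6 [10,…): concurrent
e7 [12,13]: after
e8 [14,15]: after
e9 [16,…): after

e4, e5, e6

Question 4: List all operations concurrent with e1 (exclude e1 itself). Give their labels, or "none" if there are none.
concurrent with e1 ([1,2]): every op whose interval crosses 1..2
e2 [3,4]: after
e3 [5,11]: after
e4 [6,7]: after
e5 [8,9]: after
e6 [10,…): after
e7 [12,13]: after
e8 [14,15]: after
e9 [16,…): after

none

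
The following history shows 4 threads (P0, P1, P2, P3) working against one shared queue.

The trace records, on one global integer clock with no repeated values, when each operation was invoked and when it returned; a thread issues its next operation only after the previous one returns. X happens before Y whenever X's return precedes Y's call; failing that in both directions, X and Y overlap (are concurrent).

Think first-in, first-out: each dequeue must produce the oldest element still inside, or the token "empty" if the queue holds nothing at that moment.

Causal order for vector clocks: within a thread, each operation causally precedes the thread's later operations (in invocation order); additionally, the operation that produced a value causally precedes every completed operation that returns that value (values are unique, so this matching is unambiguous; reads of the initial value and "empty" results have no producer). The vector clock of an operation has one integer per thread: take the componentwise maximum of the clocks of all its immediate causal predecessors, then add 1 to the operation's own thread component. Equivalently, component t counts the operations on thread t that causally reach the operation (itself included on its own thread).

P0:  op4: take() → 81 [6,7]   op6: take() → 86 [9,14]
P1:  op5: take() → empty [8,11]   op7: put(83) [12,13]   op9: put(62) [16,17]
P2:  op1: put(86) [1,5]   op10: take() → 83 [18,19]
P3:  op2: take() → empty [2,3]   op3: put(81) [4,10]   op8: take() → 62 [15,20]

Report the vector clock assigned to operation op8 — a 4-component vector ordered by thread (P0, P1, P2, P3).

(0, 3, 0, 3)

VC(op2, invoked at 2): no causal predecessors; +1 on P3 → (0, 0, 0, 1)
VC(op1, invoked at 1): no causal predecessors; +1 on P2 → (0, 0, 1, 0)
VC(op5, invoked at 8): no causal predecessors; +1 on P1 → (0, 1, 0, 0)
op3 (invocation 4): componentwise max over VC(op2)=(0, 0, 0, 1), +1 at P3, giving (0, 0, 0, 2)
op7 (invocation 12): componentwise max over VC(op5)=(0, 1, 0, 0), +1 at P1, giving (0, 2, 0, 0)
op9 (invocation 16): componentwise max over VC(op7)=(0, 2, 0, 0), +1 at P1, giving (0, 3, 0, 0)
op4 (invocation 6): componentwise max over VC(op3)=(0, 0, 0, 2), +1 at P0, giving (1, 0, 0, 2)
op10 (invocation 18): componentwise max over VC(op1)=(0, 0, 1, 0), VC(op7)=(0, 2, 0, 0), +1 at P2, giving (0, 2, 2, 0)
op6 (invocation 9): componentwise max over VC(op1)=(0, 0, 1, 0), VC(op4)=(1, 0, 0, 2), +1 at P0, giving (2, 0, 1, 2)
op8 (invocation 15): componentwise max over VC(op3)=(0, 0, 0, 2), VC(op9)=(0, 3, 0, 0), +1 at P3, giving (0, 3, 0, 3)
target: VC(op8) = (0, 3, 0, 3)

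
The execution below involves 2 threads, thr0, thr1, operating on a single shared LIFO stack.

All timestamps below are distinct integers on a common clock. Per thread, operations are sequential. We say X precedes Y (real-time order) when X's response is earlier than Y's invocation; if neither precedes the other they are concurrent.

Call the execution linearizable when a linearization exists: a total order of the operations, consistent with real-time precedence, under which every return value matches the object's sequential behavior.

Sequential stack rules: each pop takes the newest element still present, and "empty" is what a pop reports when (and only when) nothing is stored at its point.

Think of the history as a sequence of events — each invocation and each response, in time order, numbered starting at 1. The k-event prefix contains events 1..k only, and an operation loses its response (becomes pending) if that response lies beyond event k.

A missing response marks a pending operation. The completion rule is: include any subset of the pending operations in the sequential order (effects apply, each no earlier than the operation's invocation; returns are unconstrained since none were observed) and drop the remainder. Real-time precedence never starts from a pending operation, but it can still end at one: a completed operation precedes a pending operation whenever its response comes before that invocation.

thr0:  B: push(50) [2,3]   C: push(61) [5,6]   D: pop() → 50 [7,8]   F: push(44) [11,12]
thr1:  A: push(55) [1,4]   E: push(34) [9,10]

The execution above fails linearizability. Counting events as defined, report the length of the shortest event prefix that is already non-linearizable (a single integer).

a valid linearization of events 1..7 exists, for instance A, B, C:
1. A push(55), leaving stack <55>
2. B push(50), leaving stack <55,50>
3. C push(61), leaving stack <55,50,61>
at event 8 (D's time-8 response) nothing linearizes any more
e.g. A, B, C, D: illegal at step 4, since D pop() → 50 cannot apply there
e.g. B, A, C, D: illegal at step 4, since D pop() → 50 cannot apply there

8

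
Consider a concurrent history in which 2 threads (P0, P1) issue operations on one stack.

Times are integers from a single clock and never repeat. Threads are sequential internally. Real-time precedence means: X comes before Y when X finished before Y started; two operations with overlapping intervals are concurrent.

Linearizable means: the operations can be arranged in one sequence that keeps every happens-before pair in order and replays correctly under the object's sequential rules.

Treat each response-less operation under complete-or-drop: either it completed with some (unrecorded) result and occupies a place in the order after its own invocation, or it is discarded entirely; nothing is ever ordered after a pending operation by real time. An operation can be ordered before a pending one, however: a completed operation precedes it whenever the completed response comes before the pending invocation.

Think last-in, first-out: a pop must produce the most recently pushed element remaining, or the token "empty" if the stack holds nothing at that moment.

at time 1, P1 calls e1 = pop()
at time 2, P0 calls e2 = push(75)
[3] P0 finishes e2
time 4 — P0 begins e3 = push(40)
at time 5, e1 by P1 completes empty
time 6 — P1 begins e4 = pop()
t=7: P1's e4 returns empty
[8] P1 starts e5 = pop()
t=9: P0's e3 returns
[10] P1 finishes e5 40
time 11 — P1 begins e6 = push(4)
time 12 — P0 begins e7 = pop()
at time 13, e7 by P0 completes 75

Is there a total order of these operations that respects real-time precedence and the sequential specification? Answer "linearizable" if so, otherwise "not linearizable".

not linearizable

through event 6 a valid linearization exists; event 7 (e4 responding at time 7) ends that
every one of the 2 real-time-consistent orders over 3 completed stack ops fails the sequential spec
including or dropping the 1 pending operation (e3) in any combination fails
sample order e1, e2, e4 (pending dropped) stalls at step 3 — e4 pop() → empty has no legal effect
sample order e2, e1, e4 (pending dropped) stalls at step 2 — e1 pop() → empty has no legal effect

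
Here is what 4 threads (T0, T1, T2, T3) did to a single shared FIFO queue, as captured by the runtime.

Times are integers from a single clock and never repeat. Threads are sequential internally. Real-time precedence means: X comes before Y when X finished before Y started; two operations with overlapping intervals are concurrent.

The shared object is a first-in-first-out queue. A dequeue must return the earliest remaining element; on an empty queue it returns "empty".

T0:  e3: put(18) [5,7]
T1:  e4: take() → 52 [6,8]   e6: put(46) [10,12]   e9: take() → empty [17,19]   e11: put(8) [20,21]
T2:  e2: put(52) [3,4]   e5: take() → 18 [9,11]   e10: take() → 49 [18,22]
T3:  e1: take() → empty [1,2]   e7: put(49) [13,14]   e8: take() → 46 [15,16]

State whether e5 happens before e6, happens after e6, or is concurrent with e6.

e5 spans [9,11], e6 spans [10,12]
the intervals overlap in both directions

concurrent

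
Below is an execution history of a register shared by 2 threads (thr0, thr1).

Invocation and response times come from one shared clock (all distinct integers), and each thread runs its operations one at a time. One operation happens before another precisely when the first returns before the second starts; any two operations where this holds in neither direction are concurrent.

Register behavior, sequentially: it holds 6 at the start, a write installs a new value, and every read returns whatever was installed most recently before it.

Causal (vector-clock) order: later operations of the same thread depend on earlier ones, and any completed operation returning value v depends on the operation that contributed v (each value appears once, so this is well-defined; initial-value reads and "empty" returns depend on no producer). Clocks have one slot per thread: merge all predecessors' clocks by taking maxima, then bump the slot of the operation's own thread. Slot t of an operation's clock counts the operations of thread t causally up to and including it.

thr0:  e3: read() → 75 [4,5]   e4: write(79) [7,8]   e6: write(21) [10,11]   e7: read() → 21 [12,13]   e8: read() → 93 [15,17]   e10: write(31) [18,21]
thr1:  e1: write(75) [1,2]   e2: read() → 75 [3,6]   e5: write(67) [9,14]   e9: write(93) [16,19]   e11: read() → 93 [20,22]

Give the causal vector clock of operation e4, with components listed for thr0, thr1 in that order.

(2, 1)

e1, invoked 1, has no incoming edges; only thr1's bump applies → (0, 1)
e2, invoked 3, takes VC(e1)=(0, 1) under max, adds 1 for thr1 → (0, 2)
e3, invoked 4, takes VC(e1)=(0, 1) under max, adds 1 for thr0 → (1, 1)
e5, invoked 9, takes VC(e2)=(0, 2) under max, adds 1 for thr1 → (0, 3)
e4, invoked 7, takes VC(e3)=(1, 1) under max, adds 1 for thr0 → (2, 1)
e9, invoked 16, takes VC(e5)=(0, 3) under max, adds 1 for thr1 → (0, 4)
e6, invoked 10, takes VC(e4)=(2, 1) under max, adds 1 for thr0 → (3, 1)
e11, invoked 20, takes VC(e9)=(0, 4) under max, adds 1 for thr1 → (0, 5)
e7, invoked 12, takes VC(e6)=(3, 1) under max, adds 1 for thr0 → (4, 1)
e8, invoked 15, takes VC(e7)=(4, 1), VC(e9)=(0, 4) under max, adds 1 for thr0 → (5, 4)
e10, invoked 18, takes VC(e8)=(5, 4) under max, adds 1 for thr0 → (6, 4)
target: VC(e4) = (2, 1)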